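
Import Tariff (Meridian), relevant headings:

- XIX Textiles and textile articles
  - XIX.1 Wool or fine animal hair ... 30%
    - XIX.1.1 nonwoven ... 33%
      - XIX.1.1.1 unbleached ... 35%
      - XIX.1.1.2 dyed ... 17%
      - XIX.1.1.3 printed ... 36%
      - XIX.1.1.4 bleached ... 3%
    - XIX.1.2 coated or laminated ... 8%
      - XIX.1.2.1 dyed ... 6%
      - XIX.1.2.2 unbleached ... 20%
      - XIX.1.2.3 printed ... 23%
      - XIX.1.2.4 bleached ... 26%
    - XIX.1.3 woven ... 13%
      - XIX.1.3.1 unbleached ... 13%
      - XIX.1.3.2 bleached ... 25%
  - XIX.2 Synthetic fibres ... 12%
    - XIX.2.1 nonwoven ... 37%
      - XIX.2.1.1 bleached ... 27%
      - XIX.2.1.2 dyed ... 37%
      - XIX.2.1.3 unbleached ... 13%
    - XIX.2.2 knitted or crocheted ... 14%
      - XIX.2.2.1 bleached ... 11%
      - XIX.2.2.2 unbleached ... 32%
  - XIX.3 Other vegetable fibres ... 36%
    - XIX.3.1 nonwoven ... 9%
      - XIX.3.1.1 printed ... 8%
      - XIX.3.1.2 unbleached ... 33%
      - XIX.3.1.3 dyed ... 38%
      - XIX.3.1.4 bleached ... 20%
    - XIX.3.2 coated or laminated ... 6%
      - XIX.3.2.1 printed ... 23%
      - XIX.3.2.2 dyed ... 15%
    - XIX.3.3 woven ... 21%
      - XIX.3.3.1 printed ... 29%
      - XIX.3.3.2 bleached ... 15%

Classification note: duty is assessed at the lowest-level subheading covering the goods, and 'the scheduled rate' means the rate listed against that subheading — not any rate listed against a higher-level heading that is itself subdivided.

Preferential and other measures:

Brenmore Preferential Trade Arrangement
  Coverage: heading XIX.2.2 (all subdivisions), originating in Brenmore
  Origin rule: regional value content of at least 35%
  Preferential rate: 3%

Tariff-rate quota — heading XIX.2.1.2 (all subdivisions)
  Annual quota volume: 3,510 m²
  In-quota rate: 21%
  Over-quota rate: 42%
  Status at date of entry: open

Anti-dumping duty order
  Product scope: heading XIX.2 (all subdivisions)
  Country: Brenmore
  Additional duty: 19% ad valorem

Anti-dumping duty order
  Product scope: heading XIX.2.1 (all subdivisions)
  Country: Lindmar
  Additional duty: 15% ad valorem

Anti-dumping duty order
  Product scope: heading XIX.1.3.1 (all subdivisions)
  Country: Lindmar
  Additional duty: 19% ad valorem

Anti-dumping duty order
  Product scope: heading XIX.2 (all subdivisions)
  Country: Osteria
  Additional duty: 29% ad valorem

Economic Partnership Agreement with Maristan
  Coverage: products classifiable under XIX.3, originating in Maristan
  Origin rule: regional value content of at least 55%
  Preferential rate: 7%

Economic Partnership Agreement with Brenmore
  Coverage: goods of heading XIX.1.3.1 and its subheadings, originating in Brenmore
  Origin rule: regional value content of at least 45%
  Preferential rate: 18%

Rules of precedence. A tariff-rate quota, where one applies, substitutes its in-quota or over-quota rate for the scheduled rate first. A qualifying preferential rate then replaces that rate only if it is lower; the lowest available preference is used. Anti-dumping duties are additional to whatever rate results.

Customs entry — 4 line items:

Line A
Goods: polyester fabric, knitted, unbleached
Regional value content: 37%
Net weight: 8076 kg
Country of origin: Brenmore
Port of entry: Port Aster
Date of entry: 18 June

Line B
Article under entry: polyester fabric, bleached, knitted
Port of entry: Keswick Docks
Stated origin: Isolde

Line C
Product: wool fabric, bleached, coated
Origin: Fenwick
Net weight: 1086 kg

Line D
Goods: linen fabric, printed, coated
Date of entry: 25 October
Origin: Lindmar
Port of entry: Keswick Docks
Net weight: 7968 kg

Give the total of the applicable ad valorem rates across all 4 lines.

82%

Line A: polyester → XIX.2; knitted → XIX.2.2; unbleached → XIX.2.2.2. Scheduled 32%. Brenmore agreement on XIX.2.2: RVC ≥ 35% → 3% available; Brenmore agreement on XIX.1.3.1: XIX.2.2.2 not covered; preferential 3%; anti-dumping (Brenmore, XIX.2): +19%; total 3% + 19% = 22%. → 22%.
Line B: polyester → XIX.2; knitted → XIX.2.2; bleached → XIX.2.2.1. Scheduled 11%. No special measure applies. → 11%.
Line C: wool → XIX.1; coated → XIX.1.2; bleached → XIX.1.2.4. Scheduled 26%. No special measure applies. → 26%.
Line D: linen → XIX.3; coated → XIX.3.2; printed → XIX.3.2.1. Scheduled 23%. No special measure applies. → 23%.
Sum: 22% + 11% + 26% + 23% = 82%.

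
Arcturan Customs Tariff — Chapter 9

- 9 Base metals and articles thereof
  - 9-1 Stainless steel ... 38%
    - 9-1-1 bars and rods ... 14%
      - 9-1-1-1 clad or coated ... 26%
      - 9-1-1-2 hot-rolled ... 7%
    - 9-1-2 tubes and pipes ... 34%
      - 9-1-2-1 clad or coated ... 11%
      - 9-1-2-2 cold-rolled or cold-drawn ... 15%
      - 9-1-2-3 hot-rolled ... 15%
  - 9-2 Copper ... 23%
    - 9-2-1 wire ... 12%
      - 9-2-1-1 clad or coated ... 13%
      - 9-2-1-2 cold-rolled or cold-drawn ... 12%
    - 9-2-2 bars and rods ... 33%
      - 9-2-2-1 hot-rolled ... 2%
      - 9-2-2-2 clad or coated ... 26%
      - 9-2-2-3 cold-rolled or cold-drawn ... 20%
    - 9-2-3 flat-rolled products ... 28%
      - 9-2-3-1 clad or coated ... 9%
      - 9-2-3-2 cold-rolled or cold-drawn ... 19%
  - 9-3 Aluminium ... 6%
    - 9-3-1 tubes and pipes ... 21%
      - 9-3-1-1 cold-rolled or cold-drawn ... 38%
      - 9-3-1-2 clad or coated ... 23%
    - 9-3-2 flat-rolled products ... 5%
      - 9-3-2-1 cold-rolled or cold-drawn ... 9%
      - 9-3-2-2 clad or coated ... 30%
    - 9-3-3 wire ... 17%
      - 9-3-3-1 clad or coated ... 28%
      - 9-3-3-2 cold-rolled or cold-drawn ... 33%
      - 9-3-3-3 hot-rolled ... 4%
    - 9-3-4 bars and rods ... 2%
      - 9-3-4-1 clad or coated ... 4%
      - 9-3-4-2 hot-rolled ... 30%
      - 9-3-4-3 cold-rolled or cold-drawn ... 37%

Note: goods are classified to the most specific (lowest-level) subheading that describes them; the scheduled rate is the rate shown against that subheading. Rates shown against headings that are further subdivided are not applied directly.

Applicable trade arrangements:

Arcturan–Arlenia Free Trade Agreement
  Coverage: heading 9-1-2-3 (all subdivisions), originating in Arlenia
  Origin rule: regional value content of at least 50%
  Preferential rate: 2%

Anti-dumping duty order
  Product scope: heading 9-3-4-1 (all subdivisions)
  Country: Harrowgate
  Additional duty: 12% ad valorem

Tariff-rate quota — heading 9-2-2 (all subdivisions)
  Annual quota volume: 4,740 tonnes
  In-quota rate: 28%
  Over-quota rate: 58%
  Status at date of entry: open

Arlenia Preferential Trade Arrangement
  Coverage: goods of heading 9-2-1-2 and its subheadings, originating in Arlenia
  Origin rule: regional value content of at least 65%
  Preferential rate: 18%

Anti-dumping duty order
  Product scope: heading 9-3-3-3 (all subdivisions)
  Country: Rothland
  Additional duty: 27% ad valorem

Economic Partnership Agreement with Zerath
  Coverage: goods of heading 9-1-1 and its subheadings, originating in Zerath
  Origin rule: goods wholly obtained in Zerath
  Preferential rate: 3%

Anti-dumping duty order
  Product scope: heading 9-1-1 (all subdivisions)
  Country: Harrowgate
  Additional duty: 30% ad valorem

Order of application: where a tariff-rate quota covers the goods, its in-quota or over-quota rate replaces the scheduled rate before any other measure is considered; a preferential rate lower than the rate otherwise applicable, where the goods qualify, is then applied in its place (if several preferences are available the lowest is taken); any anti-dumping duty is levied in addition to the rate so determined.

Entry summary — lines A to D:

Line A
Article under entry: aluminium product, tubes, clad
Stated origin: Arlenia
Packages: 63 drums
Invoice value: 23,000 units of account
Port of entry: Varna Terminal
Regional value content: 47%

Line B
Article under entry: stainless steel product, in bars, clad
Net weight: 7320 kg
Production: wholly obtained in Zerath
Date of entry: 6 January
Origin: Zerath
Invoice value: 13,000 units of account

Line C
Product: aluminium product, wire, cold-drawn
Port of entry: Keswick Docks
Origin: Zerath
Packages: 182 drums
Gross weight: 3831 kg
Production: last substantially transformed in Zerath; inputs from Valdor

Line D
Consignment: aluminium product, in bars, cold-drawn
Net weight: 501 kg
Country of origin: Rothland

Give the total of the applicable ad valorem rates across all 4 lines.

Line A: aluminium → 9-3; tubes → 9-3-1; clad → 9-3-1-2. Scheduled 23%. Arlenia agreement on 9-1-2-3: 9-3-1-2 not covered; Arlenia agreement on 9-2-1-2: 9-3-1-2 not covered. → 23%.
Line B: stainless steel → 9-1; in bars → 9-1-1; clad → 9-1-1-1. Scheduled 26%. Zerath agreement on 9-1-1: wholly obtained → 3% available; preferential 3%. → 3%.
Line C: aluminium → 9-3; wire → 9-3-3; cold-drawn → 9-3-3-2. Scheduled 33%. Zerath agreement on 9-1-1: 9-3-3-2 not covered. → 33%.
Line D: aluminium → 9-3; in bars → 9-3-4; cold-drawn → 9-3-4-3. Scheduled 37%. No special measure applies. → 37%.
Sum: 23% + 3% + 33% + 37% = 96%.

96%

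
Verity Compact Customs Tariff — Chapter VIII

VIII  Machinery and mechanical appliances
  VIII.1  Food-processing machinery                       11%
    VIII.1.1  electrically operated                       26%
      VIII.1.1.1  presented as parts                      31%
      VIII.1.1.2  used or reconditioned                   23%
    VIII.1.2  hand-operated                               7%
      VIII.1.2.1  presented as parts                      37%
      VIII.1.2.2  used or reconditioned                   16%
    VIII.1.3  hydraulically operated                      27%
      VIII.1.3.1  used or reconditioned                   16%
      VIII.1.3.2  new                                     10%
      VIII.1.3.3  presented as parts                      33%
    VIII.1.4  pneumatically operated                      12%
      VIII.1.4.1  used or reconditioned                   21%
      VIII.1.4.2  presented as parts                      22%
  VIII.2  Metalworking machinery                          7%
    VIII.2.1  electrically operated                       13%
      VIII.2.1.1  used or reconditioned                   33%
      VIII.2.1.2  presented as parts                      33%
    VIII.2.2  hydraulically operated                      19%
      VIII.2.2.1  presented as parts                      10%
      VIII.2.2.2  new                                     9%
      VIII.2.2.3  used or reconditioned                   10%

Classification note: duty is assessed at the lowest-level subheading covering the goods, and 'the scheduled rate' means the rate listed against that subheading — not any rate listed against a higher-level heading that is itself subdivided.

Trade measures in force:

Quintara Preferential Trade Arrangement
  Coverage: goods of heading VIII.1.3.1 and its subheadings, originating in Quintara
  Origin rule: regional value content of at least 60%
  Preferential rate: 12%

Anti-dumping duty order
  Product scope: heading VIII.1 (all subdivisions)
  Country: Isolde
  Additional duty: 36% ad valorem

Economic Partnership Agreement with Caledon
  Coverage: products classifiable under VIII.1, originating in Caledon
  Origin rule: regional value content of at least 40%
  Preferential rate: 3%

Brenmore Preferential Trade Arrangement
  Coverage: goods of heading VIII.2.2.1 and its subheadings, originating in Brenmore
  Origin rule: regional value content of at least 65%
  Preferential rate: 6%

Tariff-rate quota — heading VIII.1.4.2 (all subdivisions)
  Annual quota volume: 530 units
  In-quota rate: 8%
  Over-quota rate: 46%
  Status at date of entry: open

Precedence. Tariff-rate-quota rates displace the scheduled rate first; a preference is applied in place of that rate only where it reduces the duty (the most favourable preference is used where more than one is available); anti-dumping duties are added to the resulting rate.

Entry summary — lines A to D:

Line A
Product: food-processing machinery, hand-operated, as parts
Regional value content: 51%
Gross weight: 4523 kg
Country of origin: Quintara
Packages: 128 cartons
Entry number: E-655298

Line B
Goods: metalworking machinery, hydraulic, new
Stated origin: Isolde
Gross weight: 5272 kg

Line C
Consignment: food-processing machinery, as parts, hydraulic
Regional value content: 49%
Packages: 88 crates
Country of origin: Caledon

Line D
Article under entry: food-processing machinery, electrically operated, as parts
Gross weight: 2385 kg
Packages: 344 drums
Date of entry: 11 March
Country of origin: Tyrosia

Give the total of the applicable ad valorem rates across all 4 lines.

Line A: food-processing → VIII.1; hand-operated → VIII.1.2; as parts → VIII.1.2.1. Scheduled 37%. Quintara agreement on VIII.1.3.1: VIII.1.2.1 not covered. → 37%.
Line B: metalworking → VIII.2; hydraulic → VIII.2.2; new → VIII.2.2.2. Scheduled 9%. No special measure applies. → 9%.
Line C: food-processing → VIII.1; hydraulic → VIII.1.3; as parts → VIII.1.3.3. Scheduled 33%. Caledon agreement on VIII.1: RVC ≥ 40% → 3% available; preferential 3%. → 3%.
Line D: food-processing → VIII.1; electrically operated → VIII.1.1; as parts → VIII.1.1.1. Scheduled 31%. No special measure applies. → 31%.
Sum: 37% + 9% + 3% + 31% = 80%.

80%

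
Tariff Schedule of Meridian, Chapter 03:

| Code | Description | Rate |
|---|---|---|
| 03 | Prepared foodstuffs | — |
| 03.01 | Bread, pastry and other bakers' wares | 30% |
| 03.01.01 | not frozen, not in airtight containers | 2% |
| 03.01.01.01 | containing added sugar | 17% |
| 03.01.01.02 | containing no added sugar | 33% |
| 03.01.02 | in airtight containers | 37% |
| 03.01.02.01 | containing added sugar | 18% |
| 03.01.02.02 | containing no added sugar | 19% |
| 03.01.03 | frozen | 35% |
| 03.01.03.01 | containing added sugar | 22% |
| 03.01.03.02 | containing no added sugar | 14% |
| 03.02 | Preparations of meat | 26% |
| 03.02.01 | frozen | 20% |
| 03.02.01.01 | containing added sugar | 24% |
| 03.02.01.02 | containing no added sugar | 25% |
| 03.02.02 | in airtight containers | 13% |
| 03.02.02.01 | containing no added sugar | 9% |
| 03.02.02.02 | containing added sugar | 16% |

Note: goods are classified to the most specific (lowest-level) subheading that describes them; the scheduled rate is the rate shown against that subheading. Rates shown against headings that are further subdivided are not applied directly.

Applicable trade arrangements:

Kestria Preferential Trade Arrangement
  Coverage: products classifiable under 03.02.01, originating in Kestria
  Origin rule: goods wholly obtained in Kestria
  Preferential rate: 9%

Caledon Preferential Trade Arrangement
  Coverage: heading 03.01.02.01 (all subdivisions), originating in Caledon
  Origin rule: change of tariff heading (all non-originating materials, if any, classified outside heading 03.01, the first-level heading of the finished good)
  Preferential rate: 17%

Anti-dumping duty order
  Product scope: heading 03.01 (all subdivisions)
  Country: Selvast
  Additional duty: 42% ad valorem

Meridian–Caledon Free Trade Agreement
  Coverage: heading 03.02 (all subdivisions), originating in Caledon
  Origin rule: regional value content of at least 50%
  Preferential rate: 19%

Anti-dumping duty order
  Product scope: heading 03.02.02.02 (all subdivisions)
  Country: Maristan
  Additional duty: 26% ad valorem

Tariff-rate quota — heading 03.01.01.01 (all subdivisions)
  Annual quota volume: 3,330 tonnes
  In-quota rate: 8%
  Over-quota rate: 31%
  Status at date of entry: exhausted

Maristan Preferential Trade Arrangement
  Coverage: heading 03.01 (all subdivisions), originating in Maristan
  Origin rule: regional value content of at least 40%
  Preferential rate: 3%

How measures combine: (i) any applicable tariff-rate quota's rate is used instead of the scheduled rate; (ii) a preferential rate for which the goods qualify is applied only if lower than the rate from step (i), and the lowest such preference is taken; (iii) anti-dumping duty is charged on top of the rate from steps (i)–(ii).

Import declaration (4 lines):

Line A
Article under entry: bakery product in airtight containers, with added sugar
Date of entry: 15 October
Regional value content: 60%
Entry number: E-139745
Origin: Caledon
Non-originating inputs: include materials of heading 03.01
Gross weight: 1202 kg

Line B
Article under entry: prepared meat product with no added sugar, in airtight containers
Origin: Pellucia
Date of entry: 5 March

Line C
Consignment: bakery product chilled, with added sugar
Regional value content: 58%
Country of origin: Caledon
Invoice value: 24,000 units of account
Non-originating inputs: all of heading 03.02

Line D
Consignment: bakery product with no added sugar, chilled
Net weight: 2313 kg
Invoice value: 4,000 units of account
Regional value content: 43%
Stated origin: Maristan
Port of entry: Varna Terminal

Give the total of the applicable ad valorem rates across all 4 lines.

Line A: bakery product → 03.01; in airtight containers → 03.01.02; with added sugar → 03.01.02.01. Scheduled 18%. Caledon agreement on 03.01.02.01: CTH not met; Caledon agreement on 03.02: 03.01.02.01 not covered. → 18%.
Line B: prepared meat product → 03.02; in airtight containers → 03.02.02; with no added sugar → 03.02.02.01. Scheduled 9%. No special measure applies. → 9%.
Line C: bakery product → 03.01; chilled → 03.01.01; with added sugar → 03.01.01.01. Scheduled 17%. quota on 03.01.01.01 exhausted → over-quota 31%; Caledon agreement on 03.01.02.01: 03.01.01.01 not covered; Caledon agreement on 03.02: 03.01.01.01 not covered. → 31%.
Line D: bakery product → 03.01; chilled → 03.01.01; with no added sugar → 03.01.01.02. Scheduled 33%. Maristan agreement on 03.01: RVC ≥ 40% → 3% available; preferential 3%. → 3%.
Sum: 18% + 9% + 31% + 3% = 61%.

61%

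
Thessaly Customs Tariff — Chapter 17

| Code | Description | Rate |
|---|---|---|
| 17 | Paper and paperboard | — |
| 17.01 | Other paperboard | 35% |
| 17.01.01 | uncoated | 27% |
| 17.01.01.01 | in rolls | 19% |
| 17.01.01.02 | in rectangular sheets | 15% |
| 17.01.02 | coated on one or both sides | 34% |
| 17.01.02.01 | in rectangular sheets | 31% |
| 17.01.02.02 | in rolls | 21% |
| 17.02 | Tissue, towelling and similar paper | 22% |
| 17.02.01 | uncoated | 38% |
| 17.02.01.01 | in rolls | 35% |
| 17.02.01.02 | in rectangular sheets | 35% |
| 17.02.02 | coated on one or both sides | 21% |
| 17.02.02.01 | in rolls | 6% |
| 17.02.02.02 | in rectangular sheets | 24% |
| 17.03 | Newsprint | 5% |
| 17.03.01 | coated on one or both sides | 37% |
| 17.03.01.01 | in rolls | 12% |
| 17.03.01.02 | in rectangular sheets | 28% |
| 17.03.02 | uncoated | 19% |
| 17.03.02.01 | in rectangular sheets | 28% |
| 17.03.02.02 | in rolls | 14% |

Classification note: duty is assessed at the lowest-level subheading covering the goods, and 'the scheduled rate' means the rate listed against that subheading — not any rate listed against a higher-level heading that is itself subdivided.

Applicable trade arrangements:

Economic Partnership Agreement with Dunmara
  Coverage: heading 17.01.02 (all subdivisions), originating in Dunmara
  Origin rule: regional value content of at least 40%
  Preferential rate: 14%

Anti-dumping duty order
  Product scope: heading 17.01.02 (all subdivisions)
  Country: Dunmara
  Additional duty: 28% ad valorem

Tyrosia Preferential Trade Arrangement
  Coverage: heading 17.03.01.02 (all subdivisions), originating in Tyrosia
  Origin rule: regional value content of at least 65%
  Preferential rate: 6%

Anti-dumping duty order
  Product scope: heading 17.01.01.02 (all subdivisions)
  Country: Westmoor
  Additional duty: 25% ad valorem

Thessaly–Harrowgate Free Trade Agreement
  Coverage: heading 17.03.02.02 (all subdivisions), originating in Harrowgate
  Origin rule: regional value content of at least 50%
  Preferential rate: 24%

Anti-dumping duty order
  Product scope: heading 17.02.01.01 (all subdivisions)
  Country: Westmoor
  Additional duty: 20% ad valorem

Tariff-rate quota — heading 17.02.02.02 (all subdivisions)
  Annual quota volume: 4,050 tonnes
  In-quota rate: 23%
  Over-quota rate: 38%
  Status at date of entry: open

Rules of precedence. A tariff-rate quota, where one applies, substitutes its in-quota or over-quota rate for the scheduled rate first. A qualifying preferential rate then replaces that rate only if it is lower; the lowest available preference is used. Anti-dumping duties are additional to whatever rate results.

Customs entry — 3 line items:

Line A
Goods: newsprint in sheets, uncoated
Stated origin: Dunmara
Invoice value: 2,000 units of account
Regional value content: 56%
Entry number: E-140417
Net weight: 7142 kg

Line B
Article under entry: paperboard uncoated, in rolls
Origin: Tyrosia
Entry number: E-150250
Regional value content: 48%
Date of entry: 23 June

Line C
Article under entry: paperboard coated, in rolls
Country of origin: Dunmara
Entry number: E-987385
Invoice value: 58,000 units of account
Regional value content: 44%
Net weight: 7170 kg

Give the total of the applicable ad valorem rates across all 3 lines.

89%

Line A: newsprint → 17.03; uncoated → 17.03.02; in sheets → 17.03.02.01. Scheduled 28%. Dunmara agreement on 17.01.02: 17.03.02.01 not covered. → 28%.
Line B: paperboard → 17.01; uncoated → 17.01.01; in rolls → 17.01.01.01. Scheduled 19%. Tyrosia agreement on 17.03.01.02: 17.01.01.01 not covered. → 19%.
Line C: paperboard → 17.01; coated → 17.01.02; in rolls → 17.01.02.02. Scheduled 21%. Dunmara agreement on 17.01.02: RVC ≥ 40% → 14% available; preferential 14%; anti-dumping (Dunmara, 17.01.02): +28%; total 14% + 28% = 42%. → 42%.
Sum: 28% + 19% + 42% = 89%.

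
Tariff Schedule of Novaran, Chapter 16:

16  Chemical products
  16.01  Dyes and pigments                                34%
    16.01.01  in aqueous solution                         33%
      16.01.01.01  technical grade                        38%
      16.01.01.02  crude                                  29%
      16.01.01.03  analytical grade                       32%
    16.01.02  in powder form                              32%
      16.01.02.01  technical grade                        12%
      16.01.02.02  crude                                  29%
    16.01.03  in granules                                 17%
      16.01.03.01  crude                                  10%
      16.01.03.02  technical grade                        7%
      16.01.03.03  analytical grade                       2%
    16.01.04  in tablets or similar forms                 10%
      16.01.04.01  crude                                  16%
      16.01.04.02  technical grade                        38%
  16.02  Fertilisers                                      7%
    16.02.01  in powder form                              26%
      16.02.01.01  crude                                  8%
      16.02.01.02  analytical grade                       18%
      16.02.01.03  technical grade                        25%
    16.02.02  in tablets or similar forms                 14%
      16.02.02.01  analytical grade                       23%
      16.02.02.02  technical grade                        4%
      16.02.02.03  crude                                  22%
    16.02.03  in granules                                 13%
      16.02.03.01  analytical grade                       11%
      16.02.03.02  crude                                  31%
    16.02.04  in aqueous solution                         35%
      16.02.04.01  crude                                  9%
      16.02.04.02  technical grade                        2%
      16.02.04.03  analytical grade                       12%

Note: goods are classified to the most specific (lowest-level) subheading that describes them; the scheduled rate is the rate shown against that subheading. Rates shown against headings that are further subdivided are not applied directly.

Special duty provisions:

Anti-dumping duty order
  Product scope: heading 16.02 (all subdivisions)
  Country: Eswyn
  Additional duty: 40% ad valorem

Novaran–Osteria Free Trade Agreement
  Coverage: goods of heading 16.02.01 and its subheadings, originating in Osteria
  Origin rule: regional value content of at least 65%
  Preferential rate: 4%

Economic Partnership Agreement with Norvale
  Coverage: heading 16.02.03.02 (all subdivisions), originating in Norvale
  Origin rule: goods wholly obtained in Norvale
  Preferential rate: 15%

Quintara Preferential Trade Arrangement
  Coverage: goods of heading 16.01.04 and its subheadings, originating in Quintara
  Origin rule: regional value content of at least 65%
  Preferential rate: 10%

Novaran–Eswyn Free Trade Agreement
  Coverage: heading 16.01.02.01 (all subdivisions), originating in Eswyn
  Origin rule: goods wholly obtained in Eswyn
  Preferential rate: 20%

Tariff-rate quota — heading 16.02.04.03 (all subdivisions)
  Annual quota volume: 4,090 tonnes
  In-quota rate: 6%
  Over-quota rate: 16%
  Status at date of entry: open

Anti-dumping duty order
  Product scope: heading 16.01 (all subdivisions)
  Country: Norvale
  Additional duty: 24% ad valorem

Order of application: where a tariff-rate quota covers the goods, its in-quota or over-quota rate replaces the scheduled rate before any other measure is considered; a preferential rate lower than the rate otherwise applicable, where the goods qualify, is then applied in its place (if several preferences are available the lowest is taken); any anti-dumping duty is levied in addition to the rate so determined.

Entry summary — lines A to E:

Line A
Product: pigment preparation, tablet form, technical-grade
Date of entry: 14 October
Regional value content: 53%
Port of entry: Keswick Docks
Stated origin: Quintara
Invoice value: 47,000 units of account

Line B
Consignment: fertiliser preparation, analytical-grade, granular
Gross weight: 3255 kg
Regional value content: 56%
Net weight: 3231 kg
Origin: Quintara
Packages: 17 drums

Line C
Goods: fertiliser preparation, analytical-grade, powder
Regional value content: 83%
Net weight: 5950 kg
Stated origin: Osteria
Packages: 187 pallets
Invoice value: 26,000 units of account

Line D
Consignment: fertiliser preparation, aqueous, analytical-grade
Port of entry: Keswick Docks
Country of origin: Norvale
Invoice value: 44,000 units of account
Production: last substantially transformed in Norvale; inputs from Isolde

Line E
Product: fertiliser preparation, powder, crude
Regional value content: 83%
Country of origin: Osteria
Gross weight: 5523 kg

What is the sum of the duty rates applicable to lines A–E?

Line A: pigment → 16.01; tablet form → 16.01.04; technical-grade → 16.01.04.02. Scheduled 38%. Quintara agreement on 16.01.04: RVC < 65%. → 38%.
Line B: fertiliser → 16.02; granular → 16.02.03; analytical-grade → 16.02.03.01. Scheduled 11%. Quintara agreement on 16.01.04: 16.02.03.01 not covered. → 11%.
Line C: fertiliser → 16.02; powder → 16.02.01; analytical-grade → 16.02.01.02. Scheduled 18%. Osteria agreement on 16.02.01: RVC ≥ 65% → 4% available; preferential 4%. → 4%.
Line D: fertiliser → 16.02; aqueous → 16.02.04; analytical-grade → 16.02.04.03. Scheduled 12%. quota on 16.02.04.03 open → in-quota 6%; Norvale agreement on 16.02.03.02: 16.02.04.03 not covered. → 6%.
Line E: fertiliser → 16.02; powder → 16.02.01; crude → 16.02.01.01. Scheduled 8%. Osteria agreement on 16.02.01: RVC ≥ 65% → 4% available; preferential 4%. → 4%.
Sum: 38% + 11% + 4% + 6% + 4% = 63%.

63%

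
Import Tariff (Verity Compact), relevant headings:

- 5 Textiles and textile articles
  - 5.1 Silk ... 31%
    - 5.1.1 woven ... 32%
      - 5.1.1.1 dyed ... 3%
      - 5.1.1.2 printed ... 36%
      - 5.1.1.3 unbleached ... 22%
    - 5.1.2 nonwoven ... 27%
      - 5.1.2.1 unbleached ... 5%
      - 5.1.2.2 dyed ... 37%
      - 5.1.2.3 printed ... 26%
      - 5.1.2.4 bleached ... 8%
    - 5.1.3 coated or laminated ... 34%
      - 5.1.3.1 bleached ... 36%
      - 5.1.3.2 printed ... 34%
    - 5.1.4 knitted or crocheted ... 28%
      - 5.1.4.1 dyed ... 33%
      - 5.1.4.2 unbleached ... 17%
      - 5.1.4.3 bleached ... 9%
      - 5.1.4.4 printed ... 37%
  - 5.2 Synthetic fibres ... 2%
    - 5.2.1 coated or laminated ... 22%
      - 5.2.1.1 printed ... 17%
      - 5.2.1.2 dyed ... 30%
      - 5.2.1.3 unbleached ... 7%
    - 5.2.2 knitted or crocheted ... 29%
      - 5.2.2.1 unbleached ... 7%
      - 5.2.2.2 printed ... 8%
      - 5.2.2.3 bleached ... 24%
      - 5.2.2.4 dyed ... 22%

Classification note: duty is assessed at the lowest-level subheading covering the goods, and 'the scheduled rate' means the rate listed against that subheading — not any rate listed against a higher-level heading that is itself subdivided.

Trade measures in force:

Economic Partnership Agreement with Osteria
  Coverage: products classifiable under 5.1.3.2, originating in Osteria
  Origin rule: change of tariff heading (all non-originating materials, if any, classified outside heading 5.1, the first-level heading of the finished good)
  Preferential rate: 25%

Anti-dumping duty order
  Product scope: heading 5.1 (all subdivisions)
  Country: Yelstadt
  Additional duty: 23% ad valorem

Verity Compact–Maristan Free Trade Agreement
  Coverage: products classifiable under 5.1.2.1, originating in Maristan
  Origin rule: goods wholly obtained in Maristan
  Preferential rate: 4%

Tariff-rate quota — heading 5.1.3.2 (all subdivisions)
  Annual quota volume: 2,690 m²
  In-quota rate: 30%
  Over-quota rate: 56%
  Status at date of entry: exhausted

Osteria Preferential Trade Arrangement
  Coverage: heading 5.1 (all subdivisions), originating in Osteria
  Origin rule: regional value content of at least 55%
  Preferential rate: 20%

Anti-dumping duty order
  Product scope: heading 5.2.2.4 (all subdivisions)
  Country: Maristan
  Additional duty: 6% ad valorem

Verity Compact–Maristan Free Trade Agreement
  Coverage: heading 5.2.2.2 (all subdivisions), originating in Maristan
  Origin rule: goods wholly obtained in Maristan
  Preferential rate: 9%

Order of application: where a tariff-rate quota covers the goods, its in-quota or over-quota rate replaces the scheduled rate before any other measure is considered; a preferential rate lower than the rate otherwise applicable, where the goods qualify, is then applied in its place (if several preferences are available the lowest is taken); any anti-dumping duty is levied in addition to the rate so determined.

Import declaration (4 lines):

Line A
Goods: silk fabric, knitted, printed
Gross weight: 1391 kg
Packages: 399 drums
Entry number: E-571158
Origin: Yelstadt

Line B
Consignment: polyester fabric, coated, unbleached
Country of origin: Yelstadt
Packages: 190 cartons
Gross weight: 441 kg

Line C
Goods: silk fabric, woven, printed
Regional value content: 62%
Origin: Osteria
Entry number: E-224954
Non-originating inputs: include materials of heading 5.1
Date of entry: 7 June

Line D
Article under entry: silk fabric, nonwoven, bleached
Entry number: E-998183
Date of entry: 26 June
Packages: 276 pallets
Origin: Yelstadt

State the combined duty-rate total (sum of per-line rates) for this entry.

Line A: silk → 5.1; knitted → 5.1.4; printed → 5.1.4.4. Scheduled 37%. anti-dumping (Yelstadt, 5.1): +23%; total 37% + 23% = 60%. → 60%.
Line B: polyester → 5.2; coated → 5.2.1; unbleached → 5.2.1.3. Scheduled 7%. No special measure applies. → 7%.
Line C: silk → 5.1; woven → 5.1.1; printed → 5.1.1.2. Scheduled 36%. Osteria agreement on 5.1.3.2: 5.1.1.2 not covered; Osteria agreement on 5.1: RVC ≥ 55% → 20% available; preferential 20%. → 20%.
Line D: silk → 5.1; nonwoven → 5.1.2; bleached → 5.1.2.4. Scheduled 8%. anti-dumping (Yelstadt, 5.1): +23%; total 8% + 23% = 31%. → 31%.
Sum: 60% + 7% + 20% + 31% = 118%.

118%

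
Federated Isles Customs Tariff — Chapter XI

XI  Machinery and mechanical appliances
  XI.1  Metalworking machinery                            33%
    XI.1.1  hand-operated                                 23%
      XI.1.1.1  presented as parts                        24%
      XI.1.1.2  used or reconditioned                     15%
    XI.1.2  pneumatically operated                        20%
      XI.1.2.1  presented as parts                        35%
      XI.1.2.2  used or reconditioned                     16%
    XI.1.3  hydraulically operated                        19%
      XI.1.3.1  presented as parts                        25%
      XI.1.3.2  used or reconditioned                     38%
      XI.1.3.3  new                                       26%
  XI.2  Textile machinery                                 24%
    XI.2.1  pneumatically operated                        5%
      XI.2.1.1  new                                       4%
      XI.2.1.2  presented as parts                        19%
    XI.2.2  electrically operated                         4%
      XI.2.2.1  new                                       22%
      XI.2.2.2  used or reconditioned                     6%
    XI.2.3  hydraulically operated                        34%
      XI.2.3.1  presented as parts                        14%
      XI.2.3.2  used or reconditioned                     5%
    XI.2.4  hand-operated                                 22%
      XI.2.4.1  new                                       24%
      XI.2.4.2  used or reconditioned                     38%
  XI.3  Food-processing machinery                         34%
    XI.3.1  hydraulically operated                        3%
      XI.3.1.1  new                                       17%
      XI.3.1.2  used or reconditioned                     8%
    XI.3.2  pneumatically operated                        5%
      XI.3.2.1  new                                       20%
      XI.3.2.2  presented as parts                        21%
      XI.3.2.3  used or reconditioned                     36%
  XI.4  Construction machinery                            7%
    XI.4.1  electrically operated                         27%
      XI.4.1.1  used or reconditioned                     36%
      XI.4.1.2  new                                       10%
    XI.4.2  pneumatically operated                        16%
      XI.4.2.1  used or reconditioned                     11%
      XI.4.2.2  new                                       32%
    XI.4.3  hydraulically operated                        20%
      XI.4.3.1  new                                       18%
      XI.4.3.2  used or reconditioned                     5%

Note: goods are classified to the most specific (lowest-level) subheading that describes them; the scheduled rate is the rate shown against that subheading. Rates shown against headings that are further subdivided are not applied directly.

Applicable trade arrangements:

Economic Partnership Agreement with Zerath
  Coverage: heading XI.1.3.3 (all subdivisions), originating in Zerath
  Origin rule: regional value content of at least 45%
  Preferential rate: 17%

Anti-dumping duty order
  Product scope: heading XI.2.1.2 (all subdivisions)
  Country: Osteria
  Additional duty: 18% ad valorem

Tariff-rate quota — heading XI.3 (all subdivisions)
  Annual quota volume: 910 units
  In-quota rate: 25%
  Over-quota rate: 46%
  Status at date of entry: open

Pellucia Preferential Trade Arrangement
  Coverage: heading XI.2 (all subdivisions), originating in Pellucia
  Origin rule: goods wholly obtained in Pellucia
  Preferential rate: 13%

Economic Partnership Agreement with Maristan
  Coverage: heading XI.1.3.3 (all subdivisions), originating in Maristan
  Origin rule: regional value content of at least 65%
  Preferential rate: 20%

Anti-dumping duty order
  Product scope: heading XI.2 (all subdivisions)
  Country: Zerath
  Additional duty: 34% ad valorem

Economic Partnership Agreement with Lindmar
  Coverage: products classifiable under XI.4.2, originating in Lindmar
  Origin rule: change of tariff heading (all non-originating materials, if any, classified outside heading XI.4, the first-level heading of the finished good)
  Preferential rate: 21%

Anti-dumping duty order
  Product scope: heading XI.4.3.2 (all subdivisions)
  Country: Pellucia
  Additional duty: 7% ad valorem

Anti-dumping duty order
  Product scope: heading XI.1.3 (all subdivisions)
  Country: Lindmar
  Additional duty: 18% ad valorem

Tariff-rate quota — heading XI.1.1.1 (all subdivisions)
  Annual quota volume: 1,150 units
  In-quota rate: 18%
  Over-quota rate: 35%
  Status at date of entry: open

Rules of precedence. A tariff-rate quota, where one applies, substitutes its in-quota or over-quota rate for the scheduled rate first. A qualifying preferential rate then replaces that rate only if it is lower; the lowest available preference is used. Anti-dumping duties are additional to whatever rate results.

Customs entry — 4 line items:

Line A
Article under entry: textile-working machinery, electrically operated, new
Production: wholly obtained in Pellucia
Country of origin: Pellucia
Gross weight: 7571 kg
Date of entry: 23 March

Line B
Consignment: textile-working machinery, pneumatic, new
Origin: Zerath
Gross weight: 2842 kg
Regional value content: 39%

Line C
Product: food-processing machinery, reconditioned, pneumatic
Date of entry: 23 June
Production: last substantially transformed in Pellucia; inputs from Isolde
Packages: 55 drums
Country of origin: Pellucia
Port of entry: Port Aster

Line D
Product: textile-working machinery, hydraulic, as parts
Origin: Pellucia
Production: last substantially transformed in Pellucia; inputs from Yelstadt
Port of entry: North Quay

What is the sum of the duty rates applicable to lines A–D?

Line A: textile-working → XI.2; electrically operated → XI.2.2; new → XI.2.2.1. Scheduled 22%. Pellucia agreement on XI.2: wholly obtained → 13% available; preferential 13%. → 13%.
Line B: textile-working → XI.2; pneumatic → XI.2.1; new → XI.2.1.1. Scheduled 4%. Zerath agreement on XI.1.3.3: XI.2.1.1 not covered; anti-dumping (Zerath, XI.2): +34%; total 4% + 34% = 38%. → 38%.
Line C: food-processing → XI.3; pneumatic → XI.3.2; reconditioned → XI.3.2.3. Scheduled 36%. quota on XI.3 open → in-quota 25%; Pellucia agreement on XI.2: XI.3.2.3 not covered. → 25%.
Line D: textile-working → XI.2; hydraulic → XI.2.3; as parts → XI.2.3.1. Scheduled 14%. Pellucia agreement on XI.2: not wholly obtained. → 14%.
Sum: 13% + 38% + 25% + 14% = 90%.

90%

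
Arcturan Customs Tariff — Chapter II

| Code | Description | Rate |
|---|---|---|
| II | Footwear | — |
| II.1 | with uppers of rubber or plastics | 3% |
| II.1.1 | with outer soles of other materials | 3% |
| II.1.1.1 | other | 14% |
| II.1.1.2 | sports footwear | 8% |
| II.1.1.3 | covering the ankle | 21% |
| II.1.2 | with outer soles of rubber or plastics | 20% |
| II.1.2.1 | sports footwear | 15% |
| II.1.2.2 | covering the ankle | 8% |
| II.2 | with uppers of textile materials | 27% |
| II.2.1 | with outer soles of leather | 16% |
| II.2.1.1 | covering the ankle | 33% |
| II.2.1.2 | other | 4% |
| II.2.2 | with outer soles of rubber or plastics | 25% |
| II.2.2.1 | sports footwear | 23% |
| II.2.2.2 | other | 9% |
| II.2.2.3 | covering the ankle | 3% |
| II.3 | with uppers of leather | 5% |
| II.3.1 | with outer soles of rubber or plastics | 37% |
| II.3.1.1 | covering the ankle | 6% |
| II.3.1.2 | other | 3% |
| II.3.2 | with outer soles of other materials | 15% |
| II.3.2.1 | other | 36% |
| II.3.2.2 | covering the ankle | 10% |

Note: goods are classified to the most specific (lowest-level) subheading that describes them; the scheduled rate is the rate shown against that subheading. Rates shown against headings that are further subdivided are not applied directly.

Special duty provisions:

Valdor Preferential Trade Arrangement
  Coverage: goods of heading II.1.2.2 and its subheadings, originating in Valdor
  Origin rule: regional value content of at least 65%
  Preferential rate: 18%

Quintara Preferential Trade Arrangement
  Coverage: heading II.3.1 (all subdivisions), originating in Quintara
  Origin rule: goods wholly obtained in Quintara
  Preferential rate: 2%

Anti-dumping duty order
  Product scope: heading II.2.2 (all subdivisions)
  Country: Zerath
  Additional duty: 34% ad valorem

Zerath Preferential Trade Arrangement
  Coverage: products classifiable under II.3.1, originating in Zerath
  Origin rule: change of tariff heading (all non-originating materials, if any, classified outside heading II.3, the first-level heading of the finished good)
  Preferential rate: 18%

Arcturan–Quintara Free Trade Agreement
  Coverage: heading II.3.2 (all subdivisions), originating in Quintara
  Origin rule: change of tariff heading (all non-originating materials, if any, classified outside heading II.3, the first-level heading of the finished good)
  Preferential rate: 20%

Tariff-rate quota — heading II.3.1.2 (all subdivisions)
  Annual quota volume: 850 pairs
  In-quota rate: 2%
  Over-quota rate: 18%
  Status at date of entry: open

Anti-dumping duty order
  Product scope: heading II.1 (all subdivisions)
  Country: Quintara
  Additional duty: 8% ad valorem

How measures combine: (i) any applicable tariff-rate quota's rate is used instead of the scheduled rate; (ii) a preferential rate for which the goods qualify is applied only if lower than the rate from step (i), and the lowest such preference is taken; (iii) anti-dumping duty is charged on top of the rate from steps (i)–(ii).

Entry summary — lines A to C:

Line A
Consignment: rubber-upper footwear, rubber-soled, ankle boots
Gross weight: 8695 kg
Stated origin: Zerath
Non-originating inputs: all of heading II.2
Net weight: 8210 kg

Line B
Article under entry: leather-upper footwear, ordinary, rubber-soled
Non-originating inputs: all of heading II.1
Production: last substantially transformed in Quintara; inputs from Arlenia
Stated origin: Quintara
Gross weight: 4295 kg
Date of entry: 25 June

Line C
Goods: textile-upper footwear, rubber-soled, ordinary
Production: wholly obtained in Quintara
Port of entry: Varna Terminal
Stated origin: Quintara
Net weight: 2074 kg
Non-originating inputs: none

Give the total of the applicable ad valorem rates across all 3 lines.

19%

Line A: rubber-upper → II.1; rubber-soled → II.1.2; ankle boots → II.1.2.2. Scheduled 8%. Zerath agreement on II.3.1: II.1.2.2 not covered. → 8%.
Line B: leather-upper → II.3; rubber-soled → II.3.1; ordinary → II.3.1.2. Scheduled 3%. quota on II.3.1.2 open → in-quota 2%; Quintara agreement on II.3.1: not wholly obtained; Quintara agreement on II.3.2: II.3.1.2 not covered. → 2%.
Line C: textile-upper → II.2; rubber-soled → II.2.2; ordinary → II.2.2.2. Scheduled 9%. Quintara agreement on II.3.1: II.2.2.2 not covered; Quintara agreement on II.3.2: II.2.2.2 not covered. → 9%.
Sum: 8% + 2% + 9% = 19%.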